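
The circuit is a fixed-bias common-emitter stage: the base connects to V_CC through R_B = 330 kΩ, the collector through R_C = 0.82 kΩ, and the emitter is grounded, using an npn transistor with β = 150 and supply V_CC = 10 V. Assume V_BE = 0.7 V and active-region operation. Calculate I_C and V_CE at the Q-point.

Base loop: V_CC = I_B·R_B + V_BE, so I_B = (10 − 0.7)/330 kΩ = 0.0282 mA.
In the active region I_C = β·I_B = 150 × 0.0282 = 4.23 mA.
Collector loop: V_CE = V_CC − I_C·R_C = 10 − 4.23×0.82 = 6.53 V.
Since V_CE = 6.53 V > V_CE(sat) ≈ 0.2 V, the transistor is in the active region as assumed.

I_C ≈ 4.2 mA, V_CE ≈ 6.5 V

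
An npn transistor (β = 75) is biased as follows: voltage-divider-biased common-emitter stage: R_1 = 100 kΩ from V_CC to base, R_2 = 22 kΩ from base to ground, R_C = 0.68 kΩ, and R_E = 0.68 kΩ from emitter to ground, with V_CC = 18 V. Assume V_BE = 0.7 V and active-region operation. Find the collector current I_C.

I_C ≈ 2.7 mA

Thevenize the base divider: V_Th = V_CC·R_2/(R_1+R_2) = 18×22/122 = 3.25 V, R_Th = R_1‖R_2 = 18 kΩ.
Base-emitter loop: V_Th = I_B·R_Th + V_BE + (β+1)I_B·R_E, so I_B = (3.25 − 0.7) / (18 + 76×0.68) = 0.0365 mA.
I_C = β·I_B = 75×0.0365 = 2.74 mA, and I_E = (β+1)I_B = 2.78 mA.
V_CE = V_CC − I_C·R_C − I_E·R_E = 18 − 2.74×0.68 − 2.78×0.68 = 14.3 V.
V_CE = 14.3 V > 0.2 V confirms active-region operation.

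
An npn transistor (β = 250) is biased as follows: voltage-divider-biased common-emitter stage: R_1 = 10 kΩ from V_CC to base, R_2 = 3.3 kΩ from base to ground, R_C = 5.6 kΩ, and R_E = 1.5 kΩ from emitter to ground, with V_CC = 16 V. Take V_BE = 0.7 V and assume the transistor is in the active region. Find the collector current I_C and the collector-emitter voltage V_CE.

I_C ≈ 2.2 mA, V_CE ≈ 0.67 V

Thevenize the base divider: V_Th = V_CC·R_2/(R_1+R_2) = 16×3.3/13.3 = 3.97 V, R_Th = R_1‖R_2 = 2.48 kΩ.
Base-emitter loop: V_Th = I_B·R_Th + V_BE + (β+1)I_B·R_E, so I_B = (3.97 − 0.7) / (2.48 + 251×1.5) = 0.00863 mA.
I_C = β·I_B = 250×0.00863 = 2.16 mA, and I_E = (β+1)I_B = 2.17 mA.
V_CE = V_CC − I_C·R_C − I_E·R_E = 16 − 2.16×5.6 − 2.17×1.5 = 0.672 V.
V_CE = 0.672 V > 0.2 V confirms active-region operation.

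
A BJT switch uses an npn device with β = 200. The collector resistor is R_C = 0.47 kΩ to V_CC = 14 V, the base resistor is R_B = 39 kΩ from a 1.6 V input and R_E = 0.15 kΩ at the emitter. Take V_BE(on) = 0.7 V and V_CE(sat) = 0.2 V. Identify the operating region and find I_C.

active; I_C ≈ 2.6 mA

Assume active. Base-emitter loop: I_B = (V_BB − V_BE)/(R_B + (β+1)R_E) = (1.6 − 0.7)/(39 + 201×0.15) = 0.013 mA.
I_C = β·I_B = 200×0.013 = 2.6 mA.
V_CE = V_CC − I_C·R_C − I_E·R_E = 14 − 2.6×0.47 − 2.62×0.15 = 12.4 V > V_CE(sat), so the active-region assumption holds.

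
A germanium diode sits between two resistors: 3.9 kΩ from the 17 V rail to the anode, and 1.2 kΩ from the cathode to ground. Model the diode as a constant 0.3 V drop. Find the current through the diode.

I ≈ 3.3 mA

The two resistors are in series with the diode, so KVL gives 17 = I·3.9 + 0.3 + I·1.2.
I = (17 − 0.3) / (3.9 + 1.2) kΩ = 16.7 / 5.1 = 3.27 mA.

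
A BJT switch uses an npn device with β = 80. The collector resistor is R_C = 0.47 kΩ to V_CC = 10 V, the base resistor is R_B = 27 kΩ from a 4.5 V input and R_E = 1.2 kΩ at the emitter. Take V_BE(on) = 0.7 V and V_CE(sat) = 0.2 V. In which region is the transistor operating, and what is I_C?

active; I_C ≈ 2.4 mA

Assume active. Base-emitter loop: I_B = (V_BB − V_BE)/(R_B + (β+1)R_E) = (4.5 − 0.7)/(27 + 81×1.2) = 0.0306 mA.
I_C = β·I_B = 80×0.0306 = 2.45 mA.
V_CE = V_CC − I_C·R_C − I_E·R_E = 10 − 2.45×0.47 − 2.48×1.2 = 5.88 V > V_CE(sat), so the active-region assumption holds.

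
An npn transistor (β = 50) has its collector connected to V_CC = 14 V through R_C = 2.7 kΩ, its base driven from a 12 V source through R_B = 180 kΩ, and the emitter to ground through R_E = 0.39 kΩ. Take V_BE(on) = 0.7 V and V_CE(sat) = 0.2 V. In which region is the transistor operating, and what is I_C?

Assume active. Base-emitter loop: I_B = (V_BB − V_BE)/(R_B + (β+1)R_E) = (12 − 0.7)/(180 + 51×0.39) = 0.0565 mA.
I_C = β·I_B = 50×0.0565 = 2.83 mA.
V_CE = V_CC − I_C·R_C − I_E·R_E = 14 − 2.83×2.7 − 2.88×0.39 = 5.24 V > V_CE(sat), so the active-region assumption holds.

active; I_C ≈ 2.8 mA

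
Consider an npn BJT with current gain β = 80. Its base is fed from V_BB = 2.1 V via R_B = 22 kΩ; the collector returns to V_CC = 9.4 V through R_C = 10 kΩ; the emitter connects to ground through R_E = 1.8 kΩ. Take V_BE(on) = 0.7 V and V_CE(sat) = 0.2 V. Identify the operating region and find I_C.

active; I_C ≈ 0.67 mA

Assume active. Base-emitter loop: I_B = (V_BB − V_BE)/(R_B + (β+1)R_E) = (2.1 − 0.7)/(22 + 81×1.8) = 0.00834 mA.
I_C = β·I_B = 80×0.00834 = 0.667 mA.
V_CE = V_CC − I_C·R_C − I_E·R_E = 9.4 − 0.667×10 − 0.676×1.8 = 1.51 V > V_CE(sat), so the active-region assumption holds.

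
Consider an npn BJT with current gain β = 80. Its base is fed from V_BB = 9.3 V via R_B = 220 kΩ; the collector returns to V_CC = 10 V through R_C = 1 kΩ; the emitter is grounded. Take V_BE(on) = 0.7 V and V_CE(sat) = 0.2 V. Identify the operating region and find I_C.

Assume active. Base-emitter loop: I_B = (V_BB − V_BE)/R_B = (9.3 − 0.7)/220 = 0.0391 mA.
I_C = β·I_B = 80×0.0391 = 3.13 mA.
V_CE = V_CC − I_C·R_C = 10 − 3.13×1 = 6.87 V > V_CE(sat), so the active-region assumption holds.

active; I_C ≈ 3.1 mA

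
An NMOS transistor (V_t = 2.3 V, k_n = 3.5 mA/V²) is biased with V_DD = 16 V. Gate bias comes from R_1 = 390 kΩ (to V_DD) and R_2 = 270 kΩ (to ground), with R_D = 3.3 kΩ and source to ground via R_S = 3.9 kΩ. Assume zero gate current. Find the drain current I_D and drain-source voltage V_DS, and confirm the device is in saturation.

I_D ≈ 0.9 mA, V_DS ≈ 9.5 V

V_G = V_DD·R_2/(R_1+R_2) = 16×270/660 = 6.55 V.
Assume saturation: I_D = (k_n/2)(V_GS − V_t)² with V_GS = V_G − I_D·R_S = 6.55 − 3.9·I_D.
Substituting gives 26.6·I_D² − 59·I_D + 31.5 = 0, with roots I_D = 0.904 or 1.31 mA.
The root I_D = 1.31 mA gives V_GS = 1.43 V ≤ V_t, so take I_D = 0.904 mA.
Then V_GS = 3.02 V and V_DS = V_DD − I_D(R_D+R_S) = 16 − 0.904×7.2 = 9.49 V.
Saturation requires V_DS ≥ V_GS − V_t = 0.719 V; 9.49 ≥ 0.719 ✓.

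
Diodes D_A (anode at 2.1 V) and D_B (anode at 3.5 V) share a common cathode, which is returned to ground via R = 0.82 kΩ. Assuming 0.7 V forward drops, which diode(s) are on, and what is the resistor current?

Only D_B conducts; I_R ≈ 3.4 mA

Assume both conduct. Then node N would need to be at both 2.1−0.7 = 1.4 V and 3.5−0.7 = 2.8 V, which is impossible.
Assume only D_B conducts: V_N = 3.5 − 0.7 = 2.8 V, so I_R = 2.8/0.82 = 3.41 mA.
Check D_A: its anode-to-cathode voltage is 2.1 − 2.8 = -0.7 V < 0.7 V, so it is off. The assumption is consistent.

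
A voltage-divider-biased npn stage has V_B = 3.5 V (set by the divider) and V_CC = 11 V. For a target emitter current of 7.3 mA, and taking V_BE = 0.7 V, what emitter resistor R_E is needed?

R_E ≈ 0.38 kΩ

V_E = V_B − V_BE = 3.5 − 0.7 = 2.8 V.
R_E = V_E / I_E = 2.8 / 7.3 = 0.384 kΩ.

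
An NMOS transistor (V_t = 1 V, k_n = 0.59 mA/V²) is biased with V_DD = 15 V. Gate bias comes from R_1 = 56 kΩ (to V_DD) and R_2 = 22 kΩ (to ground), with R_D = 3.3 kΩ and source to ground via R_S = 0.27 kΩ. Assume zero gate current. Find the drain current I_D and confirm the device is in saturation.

I_D ≈ 2.1 mA

V_G = V_DD·R_2/(R_1+R_2) = 15×22/78 = 4.23 V.
Assume saturation: I_D = (k_n/2)(V_GS − V_t)² with V_GS = V_G − I_D·R_S = 4.23 − 0.27·I_D.
Substituting gives 0.0215·I_D² − 1.51·I_D + 3.08 = 0, with roots I_D = 2.1 or 68.3 mA.
The root I_D = 68.3 mA gives V_GS = -14.2 V ≤ V_t, so take I_D = 2.1 mA.
Then V_GS = 3.67 V and V_DS = V_DD − I_D(R_D+R_S) = 15 − 2.1×3.57 = 7.52 V.
Saturation requires V_DS ≥ V_GS − V_t = 2.67 V; 7.52 ≥ 2.67 ✓.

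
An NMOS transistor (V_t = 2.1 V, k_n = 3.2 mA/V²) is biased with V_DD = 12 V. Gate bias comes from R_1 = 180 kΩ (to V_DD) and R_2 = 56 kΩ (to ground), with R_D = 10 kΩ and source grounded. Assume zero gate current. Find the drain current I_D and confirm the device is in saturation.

I_D ≈ 0.89 mA

V_G = V_DD·R_2/(R_1+R_2) = 12×56/236 = 2.85 V. With the source grounded, V_GS = V_G = 2.85 V.
Assume saturation: I_D = (k_n/2)(V_GS − V_t)² = (3.2/2)×(2.85 − 2.1)² = 1.6×0.747² = 0.894 mA.
V_DS = V_DD − I_D·R_D = 12 − 0.894×10 = 3.06 V.
Saturation requires V_DS ≥ V_GS − V_t = 0.747 V; 3.06 ≥ 0.747 ✓.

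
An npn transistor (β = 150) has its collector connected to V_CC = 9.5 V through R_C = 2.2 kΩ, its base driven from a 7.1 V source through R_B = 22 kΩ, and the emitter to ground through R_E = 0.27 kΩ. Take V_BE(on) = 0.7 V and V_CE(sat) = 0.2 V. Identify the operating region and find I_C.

Assume active: I_B = (7.1 − 0.7)/(22 + 151×0.27) = 0.102 mA, I_C = β·I_B = 15.3 mA.
Then V_CE = 9.5 − 15.3×2.2 − 15.4×0.27 = -28.3 V < 0.2 V — the active assumption fails.
Re-solve with V_CE = 0.2 V. KCL at the emitter: V_E/R_E = (V_BB−0.7−V_E)/R_B + (V_CC−0.2−V_E)/R_C, giving V_E = 1.07 V.
I_C = (V_CC − 0.2 − V_E)/R_C = (9.3 − 1.07)/2.2 = 3.74 mA.
Check: I_B = (6.4 − 1.07)/22 = 0.242 mA, and β·I_B = 36.3 mA > I_C, confirming saturation.

saturation; I_C ≈ 3.7 mA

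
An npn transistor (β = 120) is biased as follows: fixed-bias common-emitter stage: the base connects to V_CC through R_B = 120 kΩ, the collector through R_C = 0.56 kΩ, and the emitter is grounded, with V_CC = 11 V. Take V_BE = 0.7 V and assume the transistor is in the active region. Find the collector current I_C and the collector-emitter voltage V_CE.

Base loop: V_CC = I_B·R_B + V_BE, so I_B = (11 − 0.7)/120 kΩ = 0.0858 mA.
In the active region I_C = β·I_B = 120 × 0.0858 = 10.3 mA.
Collector loop: V_CE = V_CC − I_C·R_C = 11 − 10.3×0.56 = 5.23 V.
Since V_CE = 5.23 V > V_CE(sat) ≈ 0.2 V, the transistor is in the active region as assumed.

I_C ≈ 10 mA, V_CE ≈ 5.2 V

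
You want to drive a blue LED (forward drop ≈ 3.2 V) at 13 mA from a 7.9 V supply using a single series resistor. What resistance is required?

The resistor drops V_S − V_D = 7.9 − 3.2 = 4.7 V at 13 mA.
R = 4.7 V / 13 mA = 0.362 kΩ.

R ≈ 0.36 kΩ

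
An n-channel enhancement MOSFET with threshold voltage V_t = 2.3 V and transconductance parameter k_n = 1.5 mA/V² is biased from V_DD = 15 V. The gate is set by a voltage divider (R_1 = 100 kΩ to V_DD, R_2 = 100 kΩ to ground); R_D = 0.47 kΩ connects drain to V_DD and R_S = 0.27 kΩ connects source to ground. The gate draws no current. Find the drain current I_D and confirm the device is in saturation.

I_D ≈ 7.5 mA

V_G = V_DD·R_2/(R_1+R_2) = 15×100/200 = 7.5 V.
Assume saturation: I_D = (k_n/2)(V_GS − V_t)² with V_GS = V_G − I_D·R_S = 7.5 − 0.27·I_D.
Substituting gives 0.0547·I_D² − 3.11·I_D + 20.3 = 0, with roots I_D = 7.53 or 49.3 mA.
The root I_D = 49.3 mA gives V_GS = -5.81 V ≤ V_t, so take I_D = 7.53 mA.
Then V_GS = 5.47 V and V_DS = V_DD − I_D(R_D+R_S) = 15 − 7.53×0.74 = 9.43 V.
Saturation requires V_DS ≥ V_GS − V_t = 3.17 V; 9.43 ≥ 3.17 ✓.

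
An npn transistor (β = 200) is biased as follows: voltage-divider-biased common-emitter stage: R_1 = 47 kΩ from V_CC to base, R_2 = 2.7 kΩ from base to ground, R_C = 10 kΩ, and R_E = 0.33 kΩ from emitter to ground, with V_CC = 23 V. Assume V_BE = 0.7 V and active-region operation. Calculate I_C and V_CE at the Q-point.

I_C ≈ 1.6 mA, V_CE ≈ 6.5 V

Thevenize the base divider: V_Th = V_CC·R_2/(R_1+R_2) = 23×2.7/49.7 = 1.25 V, R_Th = R_1‖R_2 = 2.55 kΩ.
Base-emitter loop: V_Th = I_B·R_Th + V_BE + (β+1)I_B·R_E, so I_B = (1.25 − 0.7) / (2.55 + 201×0.33) = 0.00798 mA.
I_C = β·I_B = 200×0.00798 = 1.6 mA, and I_E = (β+1)I_B = 1.6 mA.
V_CE = V_CC − I_C·R_C − I_E·R_E = 23 − 1.6×10 − 1.6×0.33 = 6.52 V.
V_CE = 6.52 V > 0.2 V confirms active-region operation.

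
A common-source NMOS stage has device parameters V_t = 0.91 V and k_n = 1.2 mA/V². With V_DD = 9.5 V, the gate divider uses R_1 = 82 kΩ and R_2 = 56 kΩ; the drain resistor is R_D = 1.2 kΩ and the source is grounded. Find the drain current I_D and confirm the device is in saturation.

I_D ≈ 5.2 mA

V_G = V_DD·R_2/(R_1+R_2) = 9.5×56/138 = 3.86 V. With the source grounded, V_GS = V_G = 3.86 V.
Assume saturation: I_D = (k_n/2)(V_GS − V_t)² = (1.2/2)×(3.86 − 0.91)² = 0.6×2.95² = 5.2 mA.
V_DS = V_DD − I_D·R_D = 9.5 − 5.2×1.2 = 3.26 V.
Saturation requires V_DS ≥ V_GS − V_t = 2.95 V; 3.26 ≥ 2.95 ✓.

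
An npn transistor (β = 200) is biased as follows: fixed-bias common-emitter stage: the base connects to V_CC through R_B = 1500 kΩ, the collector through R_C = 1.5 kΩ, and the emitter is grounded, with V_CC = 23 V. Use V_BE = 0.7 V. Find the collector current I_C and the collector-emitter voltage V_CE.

I_C ≈ 3 mA, V_CE ≈ 19 V

Base loop: V_CC = I_B·R_B + V_BE, so I_B = (23 − 0.7)/1500 kΩ = 0.0149 mA.
In the active region I_C = β·I_B = 200 × 0.0149 = 2.97 mA.
Collector loop: V_CE = V_CC − I_C·R_C = 23 − 2.97×1.5 = 18.5 V.
Since V_CE = 18.5 V > V_CE(sat) ≈ 0.2 V, the transistor is in the active region as assumed.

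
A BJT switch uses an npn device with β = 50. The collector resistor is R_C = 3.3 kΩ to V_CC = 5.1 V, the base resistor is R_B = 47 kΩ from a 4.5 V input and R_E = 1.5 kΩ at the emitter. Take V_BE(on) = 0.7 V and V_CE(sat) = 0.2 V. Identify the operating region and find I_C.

Assume active: I_B = (4.5 − 0.7)/(47 + 51×1.5) = 0.0308 mA, I_C = β·I_B = 1.54 mA.
Then V_CE = 5.1 − 1.54×3.3 − 1.57×1.5 = -2.33 V < 0.2 V — the active assumption fails.
Re-solve with V_CE = 0.2 V. KCL at the emitter: V_E/R_E = (V_BB−0.7−V_E)/R_B + (V_CC−0.2−V_E)/R_C, giving V_E = 1.58 V.
I_C = (V_CC − 0.2 − V_E)/R_C = (4.9 − 1.58)/3.3 = 1.01 mA.
Check: I_B = (3.8 − 1.58)/47 = 0.0472 mA, and β·I_B = 2.36 mA > I_C, confirming saturation.

saturation; I_C ≈ 1 mA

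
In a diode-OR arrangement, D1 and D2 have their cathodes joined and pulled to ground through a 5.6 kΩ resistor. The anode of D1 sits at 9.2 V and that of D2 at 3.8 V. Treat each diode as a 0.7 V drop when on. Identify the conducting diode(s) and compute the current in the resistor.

Only D1 conducts; I_R ≈ 1.5 mA

Assume both conduct. Then node N would need to be at both 9.2−0.7 = 8.5 V and 3.8−0.7 = 3.1 V, which is impossible.
Assume only D1 conducts: V_N = 9.2 − 0.7 = 8.5 V, so I_R = 8.5/5.6 = 1.52 mA.
Check D2: its anode-to-cathode voltage is 3.8 − 8.5 = -4.7 V < 0.7 V, so it is off. The assumption is consistent.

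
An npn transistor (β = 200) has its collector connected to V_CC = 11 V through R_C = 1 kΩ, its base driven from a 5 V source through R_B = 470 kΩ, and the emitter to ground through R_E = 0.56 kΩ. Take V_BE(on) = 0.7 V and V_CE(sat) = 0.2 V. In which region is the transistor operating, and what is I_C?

Assume active. Base-emitter loop: I_B = (V_BB − V_BE)/(R_B + (β+1)R_E) = (5 − 0.7)/(470 + 201×0.56) = 0.00738 mA.
I_C = β·I_B = 200×0.00738 = 1.48 mA.
V_CE = V_CC − I_C·R_C − I_E·R_E = 11 − 1.48×1 − 1.48×0.56 = 8.69 V > V_CE(sat), so the active-region assumption holds.

active; I_C ≈ 1.5 mA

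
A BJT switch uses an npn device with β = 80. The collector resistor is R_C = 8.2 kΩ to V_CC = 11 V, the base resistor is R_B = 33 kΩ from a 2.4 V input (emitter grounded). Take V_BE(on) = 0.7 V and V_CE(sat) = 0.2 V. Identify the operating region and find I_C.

Assume active: I_B = (2.4 − 0.7)/33 = 0.0515 mA, giving I_C = β·I_B = 4.12 mA.
But then V_CE = 11 − 4.12×8.2 = -22.8 V < V_CE(sat) = 0.2 V — impossible in the active region.
So the transistor is saturated. With V_CE = 0.2 V, I_C = (V_CC − 0.2)/R_C = 10.8/8.2 = 1.32 mA.
Check: β·I_B = 4.12 mA > I_C = 1.32 mA, confirming saturation.

saturation; I_C ≈ 1.3 mA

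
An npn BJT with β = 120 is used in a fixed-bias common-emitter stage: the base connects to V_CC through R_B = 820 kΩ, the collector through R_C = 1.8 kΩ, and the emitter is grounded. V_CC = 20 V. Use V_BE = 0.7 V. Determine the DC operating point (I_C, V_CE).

Base loop: V_CC = I_B·R_B + V_BE, so I_B = (20 − 0.7)/820 kΩ = 0.0235 mA.
In the active region I_C = β·I_B = 120 × 0.0235 = 2.82 mA.
Collector loop: V_CE = V_CC − I_C·R_C = 20 − 2.82×1.8 = 14.9 V.
Since V_CE = 14.9 V > V_CE(sat) ≈ 0.2 V, the transistor is in the active region as assumed.

I_C ≈ 2.8 mA, V_CE ≈ 15 V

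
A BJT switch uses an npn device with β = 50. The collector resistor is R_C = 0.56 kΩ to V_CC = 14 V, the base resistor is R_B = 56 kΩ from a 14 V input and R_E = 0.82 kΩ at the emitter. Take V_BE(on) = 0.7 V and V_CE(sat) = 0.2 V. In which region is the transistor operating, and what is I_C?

Assume active. Base-emitter loop: I_B = (V_BB − V_BE)/(R_B + (β+1)R_E) = (14 − 0.7)/(56 + 51×0.82) = 0.136 mA.
I_C = β·I_B = 50×0.136 = 6.8 mA.
V_CE = V_CC − I_C·R_C − I_E·R_E = 14 − 6.8×0.56 − 6.93×0.82 = 4.51 V > V_CE(sat), so the active-region assumption holds.

active; I_C ≈ 6.8 mA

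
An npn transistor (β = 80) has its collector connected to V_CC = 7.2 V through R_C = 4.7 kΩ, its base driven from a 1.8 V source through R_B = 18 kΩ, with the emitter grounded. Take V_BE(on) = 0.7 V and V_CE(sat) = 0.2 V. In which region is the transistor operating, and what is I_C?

Assume active: I_B = (1.8 − 0.7)/18 = 0.0611 mA, giving I_C = β·I_B = 4.89 mA.
But then V_CE = 7.2 − 4.89×4.7 = -15.8 V < V_CE(sat) = 0.2 V — impossible in the active region.
So the transistor is saturated. With V_CE = 0.2 V, I_C = (V_CC − 0.2)/R_C = 7/4.7 = 1.49 mA.
Check: β·I_B = 4.89 mA > I_C = 1.49 mA, confirming saturation.

saturation; I_C ≈ 1.5 mA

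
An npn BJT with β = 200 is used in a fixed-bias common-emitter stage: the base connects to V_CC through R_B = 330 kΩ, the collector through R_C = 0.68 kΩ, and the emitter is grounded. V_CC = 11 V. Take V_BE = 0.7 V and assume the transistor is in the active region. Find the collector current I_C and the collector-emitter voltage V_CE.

I_C ≈ 6.2 mA, V_CE ≈ 6.8 V

Base loop: V_CC = I_B·R_B + V_BE, so I_B = (11 − 0.7)/330 kΩ = 0.0312 mA.
In the active region I_C = β·I_B = 200 × 0.0312 = 6.24 mA.
Collector loop: V_CE = V_CC − I_C·R_C = 11 − 6.24×0.68 = 6.76 V.
Since V_CE = 6.76 V > V_CE(sat) ≈ 0.2 V, the transistor is in the active region as assumed.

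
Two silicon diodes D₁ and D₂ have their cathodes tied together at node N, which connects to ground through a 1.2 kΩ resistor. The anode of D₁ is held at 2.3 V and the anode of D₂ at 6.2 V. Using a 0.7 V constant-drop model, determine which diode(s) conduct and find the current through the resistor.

Only D₂ conducts; I_R ≈ 4.6 mA

Assume both conduct. Then node N would need to be at both 2.3−0.7 = 1.6 V and 6.2−0.7 = 5.5 V, which is impossible.
Assume only D₂ conducts: V_N = 6.2 − 0.7 = 5.5 V, so I_R = 5.5/1.2 = 4.58 mA.
Check D₁: its anode-to-cathode voltage is 2.3 − 5.5 = -3.2 V < 0.7 V, so it is off. The assumption is consistent.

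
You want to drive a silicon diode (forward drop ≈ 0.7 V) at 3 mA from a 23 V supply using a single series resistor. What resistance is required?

R ≈ 7.4 kΩ

The resistor drops V_S − V_D = 23 − 0.7 = 22.3 V at 3 mA.
R = 22.3 V / 3 mA = 7.43 kΩ.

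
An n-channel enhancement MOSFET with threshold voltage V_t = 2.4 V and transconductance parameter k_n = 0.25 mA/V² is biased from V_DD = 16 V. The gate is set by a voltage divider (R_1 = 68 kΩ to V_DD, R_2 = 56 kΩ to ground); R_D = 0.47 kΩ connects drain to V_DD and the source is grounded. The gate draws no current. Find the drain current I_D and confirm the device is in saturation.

I_D ≈ 2.9 mA

V_G = V_DD·R_2/(R_1+R_2) = 16×56/124 = 7.23 V. With the source grounded, V_GS = V_G = 7.23 V.
Assume saturation: I_D = (k_n/2)(V_GS − V_t)² = (0.25/2)×(7.23 − 2.4)² = 0.125×4.83² = 2.91 mA.
V_DS = V_DD − I_D·R_D = 16 − 2.91×0.47 = 14.6 V.
Saturation requires V_DS ≥ V_GS − V_t = 4.83 V; 14.6 ≥ 4.83 ✓.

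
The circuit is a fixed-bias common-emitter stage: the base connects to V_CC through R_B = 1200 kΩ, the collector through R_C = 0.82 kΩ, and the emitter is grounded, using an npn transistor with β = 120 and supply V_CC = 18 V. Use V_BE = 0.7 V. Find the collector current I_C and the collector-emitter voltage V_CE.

Base loop: V_CC = I_B·R_B + V_BE, so I_B = (18 − 0.7)/1200 kΩ = 0.0144 mA.
In the active region I_C = β·I_B = 120 × 0.0144 = 1.73 mA.
Collector loop: V_CE = V_CC − I_C·R_C = 18 − 1.73×0.82 = 16.6 V.
Since V_CE = 16.6 V > V_CE(sat) ≈ 0.2 V, the transistor is in the active region as assumed.

I_C ≈ 1.7 mA, V_CE ≈ 17 V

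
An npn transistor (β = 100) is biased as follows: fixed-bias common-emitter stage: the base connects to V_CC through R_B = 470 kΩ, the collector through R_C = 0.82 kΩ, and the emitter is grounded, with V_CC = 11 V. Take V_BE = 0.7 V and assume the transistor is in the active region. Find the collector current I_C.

Base loop: V_CC = I_B·R_B + V_BE, so I_B = (11 − 0.7)/470 kΩ = 0.0219 mA.
In the active region I_C = β·I_B = 100 × 0.0219 = 2.19 mA.
Collector loop: V_CE = V_CC − I_C·R_C = 11 − 2.19×0.82 = 9.2 V.
Since V_CE = 9.2 V > V_CE(sat) ≈ 0.2 V, the transistor is in the active region as assumed.

I_C ≈ 2.2 mA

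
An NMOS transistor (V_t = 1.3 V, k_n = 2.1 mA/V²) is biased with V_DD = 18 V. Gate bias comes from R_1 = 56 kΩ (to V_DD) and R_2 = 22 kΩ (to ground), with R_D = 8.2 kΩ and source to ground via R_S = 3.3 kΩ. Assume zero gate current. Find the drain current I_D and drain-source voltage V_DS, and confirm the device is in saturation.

I_D ≈ 0.87 mA, V_DS ≈ 8 V

V_G = V_DD·R_2/(R_1+R_2) = 18×22/78 = 5.08 V.
Assume saturation: I_D = (k_n/2)(V_GS − V_t)² with V_GS = V_G − I_D·R_S = 5.08 − 3.3·I_D.
Substituting gives 11.4·I_D² − 27.2·I_D + 15 = 0, with roots I_D = 0.869 or 1.51 mA.
The root I_D = 1.51 mA gives V_GS = 0.102 V ≤ V_t, so take I_D = 0.869 mA.
Then V_GS = 2.21 V and V_DS = V_DD − I_D(R_D+R_S) = 18 − 0.869×11.5 = 8.01 V.
Saturation requires V_DS ≥ V_GS − V_t = 0.91 V; 8.01 ≥ 0.91 ✓.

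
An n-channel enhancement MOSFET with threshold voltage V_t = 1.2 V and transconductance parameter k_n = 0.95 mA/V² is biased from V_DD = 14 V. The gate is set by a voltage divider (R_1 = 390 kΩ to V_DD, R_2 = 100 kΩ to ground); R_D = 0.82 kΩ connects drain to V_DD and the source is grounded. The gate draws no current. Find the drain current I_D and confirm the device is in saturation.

I_D ≈ 1.3 mA

V_G = V_DD·R_2/(R_1+R_2) = 14×100/490 = 2.86 V. With the source grounded, V_GS = V_G = 2.86 V.
Assume saturation: I_D = (k_n/2)(V_GS − V_t)² = (0.95/2)×(2.86 − 1.2)² = 0.475×1.66² = 1.3 mA.
V_DS = V_DD − I_D·R_D = 14 − 1.3×0.82 = 12.9 V.
Saturation requires V_DS ≥ V_GS − V_t = 1.66 V; 12.9 ≥ 1.66 ✓.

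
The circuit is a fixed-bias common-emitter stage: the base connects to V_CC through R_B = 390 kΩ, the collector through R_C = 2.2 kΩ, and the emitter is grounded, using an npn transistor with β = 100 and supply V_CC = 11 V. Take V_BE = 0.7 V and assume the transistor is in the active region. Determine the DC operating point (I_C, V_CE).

Base loop: V_CC = I_B·R_B + V_BE, so I_B = (11 − 0.7)/390 kΩ = 0.0264 mA.
In the active region I_C = β·I_B = 100 × 0.0264 = 2.64 mA.
Collector loop: V_CE = V_CC − I_C·R_C = 11 − 2.64×2.2 = 5.19 V.
Since V_CE = 5.19 V > V_CE(sat) ≈ 0.2 V, the transistor is in the active region as assumed.

I_C ≈ 2.6 mA, V_CE ≈ 5.2 V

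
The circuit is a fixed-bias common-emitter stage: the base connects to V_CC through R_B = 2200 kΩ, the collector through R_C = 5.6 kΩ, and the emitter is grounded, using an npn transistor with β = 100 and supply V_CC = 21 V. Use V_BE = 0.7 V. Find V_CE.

V_CE ≈ 16 V

Base loop: V_CC = I_B·R_B + V_BE, so I_B = (21 − 0.7)/2200 kΩ = 0.00923 mA.
In the active region I_C = β·I_B = 100 × 0.00923 = 0.923 mA.
Collector loop: V_CE = V_CC − I_C·R_C = 21 − 0.923×5.6 = 15.8 V.
Since V_CE = 15.8 V > V_CE(sat) ≈ 0.2 V, the transistor is in the active region as assumed.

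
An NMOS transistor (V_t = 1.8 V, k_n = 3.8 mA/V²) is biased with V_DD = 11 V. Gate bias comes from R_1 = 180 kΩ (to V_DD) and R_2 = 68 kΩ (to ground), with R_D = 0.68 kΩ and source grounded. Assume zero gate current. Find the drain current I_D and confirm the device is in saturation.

V_G = V_DD·R_2/(R_1+R_2) = 11×68/248 = 3.02 V. With the source grounded, V_GS = V_G = 3.02 V.
Assume saturation: I_D = (k_n/2)(V_GS − V_t)² = (3.8/2)×(3.02 − 1.8)² = 1.9×1.22² = 2.81 mA.
V_DS = V_DD − I_D·R_D = 11 − 2.81×0.68 = 9.09 V.
Saturation requires V_DS ≥ V_GS − V_t = 1.22 V; 9.09 ≥ 1.22 ✓.

I_D ≈ 2.8 mA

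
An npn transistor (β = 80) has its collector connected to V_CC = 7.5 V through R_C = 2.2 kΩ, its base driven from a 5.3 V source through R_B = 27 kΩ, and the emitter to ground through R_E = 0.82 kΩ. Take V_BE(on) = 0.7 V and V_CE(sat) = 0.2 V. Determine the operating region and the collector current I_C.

saturation; I_C ≈ 2.4 mA

Assume active: I_B = (5.3 − 0.7)/(27 + 81×0.82) = 0.0492 mA, I_C = β·I_B = 3.94 mA.
Then V_CE = 7.5 − 3.94×2.2 − 3.99×0.82 = -4.44 V < 0.2 V — the active assumption fails.
Re-solve with V_CE = 0.2 V. KCL at the emitter: V_E/R_E = (V_BB−0.7−V_E)/R_B + (V_CC−0.2−V_E)/R_C, giving V_E = 2.04 V.
I_C = (V_CC − 0.2 − V_E)/R_C = (7.3 − 2.04)/2.2 = 2.39 mA.
Check: I_B = (4.6 − 2.04)/27 = 0.0949 mA, and β·I_B = 7.59 mA > I_C, confirming saturation.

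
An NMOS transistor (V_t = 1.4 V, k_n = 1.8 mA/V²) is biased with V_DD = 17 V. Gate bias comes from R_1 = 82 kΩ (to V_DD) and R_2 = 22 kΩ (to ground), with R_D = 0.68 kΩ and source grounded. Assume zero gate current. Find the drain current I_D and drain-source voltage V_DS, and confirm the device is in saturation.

V_G = V_DD·R_2/(R_1+R_2) = 17×22/104 = 3.6 V. With the source grounded, V_GS = V_G = 3.6 V.
Assume saturation: I_D = (k_n/2)(V_GS − V_t)² = (1.8/2)×(3.6 − 1.4)² = 0.9×2.2² = 4.34 mA.
V_DS = V_DD − I_D·R_D = 17 − 4.34×0.68 = 14 V.
Saturation requires V_DS ≥ V_GS − V_t = 2.2 V; 14 ≥ 2.2 ✓.

I_D ≈ 4.3 mA, V_DS ≈ 14 V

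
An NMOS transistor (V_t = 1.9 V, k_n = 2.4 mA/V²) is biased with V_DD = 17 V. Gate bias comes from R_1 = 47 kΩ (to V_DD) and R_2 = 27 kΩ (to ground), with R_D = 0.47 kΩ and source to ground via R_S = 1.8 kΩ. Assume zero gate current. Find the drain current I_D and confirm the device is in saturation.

V_G = V_DD·R_2/(R_1+R_2) = 17×27/74 = 6.2 V.
Assume saturation: I_D = (k_n/2)(V_GS − V_t)² with V_GS = V_G − I_D·R_S = 6.2 − 1.8·I_D.
Substituting gives 3.89·I_D² − 19.6·I_D + 22.2 = 0, with roots I_D = 1.72 or 3.31 mA.
The root I_D = 3.31 mA gives V_GS = 0.238 V ≤ V_t, so take I_D = 1.72 mA.
Then V_GS = 3.1 V and V_DS = V_DD − I_D(R_D+R_S) = 17 − 1.72×2.27 = 13.1 V.
Saturation requires V_DS ≥ V_GS − V_t = 1.2 V; 13.1 ≥ 1.2 ✓.

I_D ≈ 1.7 mA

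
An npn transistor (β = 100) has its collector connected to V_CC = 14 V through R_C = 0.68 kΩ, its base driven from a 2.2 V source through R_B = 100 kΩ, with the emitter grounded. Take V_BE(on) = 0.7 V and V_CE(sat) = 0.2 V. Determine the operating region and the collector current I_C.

Assume active. Base-emitter loop: I_B = (V_BB − V_BE)/R_B = (2.2 − 0.7)/100 = 0.015 mA.
I_C = β·I_B = 100×0.015 = 1.5 mA.
V_CE = V_CC − I_C·R_C = 14 − 1.5×0.68 = 13 V > V_CE(sat), so the active-region assumption holds.

active; I_C ≈ 1.5 mA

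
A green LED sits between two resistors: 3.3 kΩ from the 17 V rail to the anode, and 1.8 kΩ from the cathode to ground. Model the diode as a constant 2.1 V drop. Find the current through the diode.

I ≈ 2.9 mA

The two resistors are in series with the diode, so KVL gives 17 = I·3.3 + 2.1 + I·1.8.
I = (17 − 2.1) / (3.3 + 1.8) kΩ = 14.9 / 5.1 = 2.92 mA.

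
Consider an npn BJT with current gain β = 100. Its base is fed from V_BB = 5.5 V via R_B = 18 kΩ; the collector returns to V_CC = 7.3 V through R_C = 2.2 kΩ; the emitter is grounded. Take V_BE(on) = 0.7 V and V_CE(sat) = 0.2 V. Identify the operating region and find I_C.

Assume active: I_B = (5.5 − 0.7)/18 = 0.267 mA, giving I_C = β·I_B = 26.7 mA.
But then V_CE = 7.3 − 26.7×2.2 = -51.4 V < V_CE(sat) = 0.2 V — impossible in the active region.
So the transistor is saturated. With V_CE = 0.2 V, I_C = (V_CC − 0.2)/R_C = 7.1/2.2 = 3.23 mA.
Check: β·I_B = 26.7 mA > I_C = 3.23 mA, confirming saturation.

saturation; I_C ≈ 3.2 mA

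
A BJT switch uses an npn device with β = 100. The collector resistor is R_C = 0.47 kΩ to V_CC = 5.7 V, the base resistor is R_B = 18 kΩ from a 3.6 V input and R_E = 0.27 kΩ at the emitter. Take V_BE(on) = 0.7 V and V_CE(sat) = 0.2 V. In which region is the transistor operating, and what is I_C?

Assume active. Base-emitter loop: I_B = (V_BB − V_BE)/(R_B + (β+1)R_E) = (3.6 − 0.7)/(18 + 101×0.27) = 0.0641 mA.
I_C = β·I_B = 100×0.0641 = 6.41 mA.
V_CE = V_CC − I_C·R_C − I_E·R_E = 5.7 − 6.41×0.47 − 6.47×0.27 = 0.942 V > V_CE(sat), so the active-region assumption holds.

active; I_C ≈ 6.4 mA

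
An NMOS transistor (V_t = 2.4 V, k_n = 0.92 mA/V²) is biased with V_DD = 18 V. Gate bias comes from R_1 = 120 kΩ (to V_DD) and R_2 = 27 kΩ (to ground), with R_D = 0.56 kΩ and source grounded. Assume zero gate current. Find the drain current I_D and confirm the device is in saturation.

V_G = V_DD·R_2/(R_1+R_2) = 18×27/147 = 3.31 V. With the source grounded, V_GS = V_G = 3.31 V.
Assume saturation: I_D = (k_n/2)(V_GS − V_t)² = (0.92/2)×(3.31 − 2.4)² = 0.46×0.906² = 0.378 mA.
V_DS = V_DD − I_D·R_D = 18 − 0.378×0.56 = 17.8 V.
Saturation requires V_DS ≥ V_GS − V_t = 0.906 V; 17.8 ≥ 0.906 ✓.

I_D ≈ 0.38 mA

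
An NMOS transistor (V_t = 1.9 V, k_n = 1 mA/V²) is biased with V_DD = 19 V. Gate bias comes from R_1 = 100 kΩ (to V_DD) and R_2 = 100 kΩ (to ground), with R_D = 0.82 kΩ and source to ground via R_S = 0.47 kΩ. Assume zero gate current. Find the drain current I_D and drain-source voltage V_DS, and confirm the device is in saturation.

V_G = V_DD·R_2/(R_1+R_2) = 19×100/200 = 9.5 V.
Assume saturation: I_D = (k_n/2)(V_GS − V_t)² with V_GS = V_G − I_D·R_S = 9.5 − 0.47·I_D.
Substituting gives 0.11·I_D² − 4.57·I_D + 28.9 = 0, with roots I_D = 7.78 or 33.6 mA.
The root I_D = 33.6 mA gives V_GS = -6.3 V ≤ V_t, so take I_D = 7.78 mA.
Then V_GS = 5.84 V and V_DS = V_DD − I_D(R_D+R_S) = 19 − 7.78×1.29 = 8.97 V.
Saturation requires V_DS ≥ V_GS − V_t = 3.94 V; 8.97 ≥ 3.94 ✓.

I_D ≈ 7.8 mA, V_DS ≈ 9 V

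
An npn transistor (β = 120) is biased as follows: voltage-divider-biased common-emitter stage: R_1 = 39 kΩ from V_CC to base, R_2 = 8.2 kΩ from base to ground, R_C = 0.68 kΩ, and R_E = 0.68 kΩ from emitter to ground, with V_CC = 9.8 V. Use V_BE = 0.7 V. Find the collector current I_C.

Thevenize the base divider: V_Th = V_CC·R_2/(R_1+R_2) = 9.8×8.2/47.2 = 1.7 V, R_Th = R_1‖R_2 = 6.78 kΩ.
Base-emitter loop: V_Th = I_B·R_Th + V_BE + (β+1)I_B·R_E, so I_B = (1.7 − 0.7) / (6.78 + 121×0.68) = 0.0113 mA.
I_C = β·I_B = 120×0.0113 = 1.35 mA, and I_E = (β+1)I_B = 1.36 mA.
V_CE = V_CC − I_C·R_C − I_E·R_E = 9.8 − 1.35×0.68 − 1.36×0.68 = 7.96 V.
V_CE = 7.96 V > 0.2 V confirms active-region operation.

I_C ≈ 1.4 mA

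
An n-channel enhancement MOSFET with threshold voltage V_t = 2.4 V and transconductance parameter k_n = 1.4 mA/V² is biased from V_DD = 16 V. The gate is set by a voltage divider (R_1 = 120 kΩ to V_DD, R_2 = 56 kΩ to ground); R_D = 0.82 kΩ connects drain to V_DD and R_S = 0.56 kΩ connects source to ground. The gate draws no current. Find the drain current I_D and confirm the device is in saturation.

V_G = V_DD·R_2/(R_1+R_2) = 16×56/176 = 5.09 V.
Assume saturation: I_D = (k_n/2)(V_GS − V_t)² with V_GS = V_G − I_D·R_S = 5.09 − 0.56·I_D.
Substituting gives 0.22·I_D² − 3.11·I_D + 5.07 = 0, with roots I_D = 1.88 or 12.3 mA.
The root I_D = 12.3 mA gives V_GS = -1.79 V ≤ V_t, so take I_D = 1.88 mA.
Then V_GS = 4.04 V and V_DS = V_DD − I_D(R_D+R_S) = 16 − 1.88×1.38 = 13.4 V.
Saturation requires V_DS ≥ V_GS − V_t = 1.64 V; 13.4 ≥ 1.64 ✓.

I_D ≈ 1.9 mA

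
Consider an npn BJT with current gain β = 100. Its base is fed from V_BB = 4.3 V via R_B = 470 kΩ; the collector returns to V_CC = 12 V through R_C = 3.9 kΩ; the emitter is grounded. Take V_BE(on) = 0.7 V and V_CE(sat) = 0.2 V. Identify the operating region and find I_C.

Assume active. Base-emitter loop: I_B = (V_BB − V_BE)/R_B = (4.3 − 0.7)/470 = 0.00766 mA.
I_C = β·I_B = 100×0.00766 = 0.766 mA.
V_CE = V_CC − I_C·R_C = 12 − 0.766×3.9 = 9.01 V > V_CE(sat), so the active-region assumption holds.

active; I_C ≈ 0.77 mA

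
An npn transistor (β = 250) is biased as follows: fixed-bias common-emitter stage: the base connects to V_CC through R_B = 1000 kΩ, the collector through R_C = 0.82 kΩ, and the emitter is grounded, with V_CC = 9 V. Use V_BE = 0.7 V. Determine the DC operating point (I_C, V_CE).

Base loop: V_CC = I_B·R_B + V_BE, so I_B = (9 − 0.7)/1000 kΩ = 0.0083 mA.
In the active region I_C = β·I_B = 250 × 0.0083 = 2.08 mA.
Collector loop: V_CE = V_CC − I_C·R_C = 9 − 2.08×0.82 = 7.3 V.
Since V_CE = 7.3 V > V_CE(sat) ≈ 0.2 V, the transistor is in the active region as assumed.

I_C ≈ 2.1 mA, V_CE ≈ 7.3 V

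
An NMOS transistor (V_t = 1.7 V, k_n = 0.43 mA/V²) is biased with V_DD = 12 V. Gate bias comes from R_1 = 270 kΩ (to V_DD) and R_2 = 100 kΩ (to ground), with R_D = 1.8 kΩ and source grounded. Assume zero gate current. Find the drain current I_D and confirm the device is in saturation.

I_D ≈ 0.51 mA

V_G = V_DD·R_2/(R_1+R_2) = 12×100/370 = 3.24 V. With the source grounded, V_GS = V_G = 3.24 V.
Assume saturation: I_D = (k_n/2)(V_GS − V_t)² = (0.43/2)×(3.24 − 1.7)² = 0.215×1.54² = 0.512 mA.
V_DS = V_DD − I_D·R_D = 12 − 0.512×1.8 = 11.1 V.
Saturation requires V_DS ≥ V_GS − V_t = 1.54 V; 11.1 ≥ 1.54 ✓.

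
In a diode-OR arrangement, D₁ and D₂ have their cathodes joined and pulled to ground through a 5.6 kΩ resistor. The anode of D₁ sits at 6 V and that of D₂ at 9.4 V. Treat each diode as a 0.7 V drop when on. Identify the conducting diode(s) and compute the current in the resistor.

Assume both conduct. Then node N would need to be at both 6−0.7 = 5.3 V and 9.4−0.7 = 8.7 V, which is impossible.
Assume only D₂ conducts: V_N = 9.4 − 0.7 = 8.7 V, so I_R = 8.7/5.6 = 1.55 mA.
Check D₁: its anode-to-cathode voltage is 6 − 8.7 = -2.7 V < 0.7 V, so it is off. The assumption is consistent.

Only D₂ conducts; I_R ≈ 1.6 mA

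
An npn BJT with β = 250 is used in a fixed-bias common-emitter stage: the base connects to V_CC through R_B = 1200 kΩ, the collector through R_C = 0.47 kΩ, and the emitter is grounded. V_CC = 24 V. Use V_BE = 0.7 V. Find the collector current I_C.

I_C ≈ 4.9 mA

Base loop: V_CC = I_B·R_B + V_BE, so I_B = (24 − 0.7)/1200 kΩ = 0.0194 mA.
In the active region I_C = β·I_B = 250 × 0.0194 = 4.85 mA.
Collector loop: V_CE = V_CC − I_C·R_C = 24 − 4.85×0.47 = 21.7 V.
Since V_CE = 21.7 V > V_CE(sat) ≈ 0.2 V, the transistor is in the active region as assumed.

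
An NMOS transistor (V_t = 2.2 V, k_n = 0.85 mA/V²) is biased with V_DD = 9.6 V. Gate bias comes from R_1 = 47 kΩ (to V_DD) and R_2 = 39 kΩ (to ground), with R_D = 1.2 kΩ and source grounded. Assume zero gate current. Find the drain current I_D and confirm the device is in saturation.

V_G = V_DD·R_2/(R_1+R_2) = 9.6×39/86 = 4.35 V. With the source grounded, V_GS = V_G = 4.35 V.
Assume saturation: I_D = (k_n/2)(V_GS − V_t)² = (0.85/2)×(4.35 − 2.2)² = 0.425×2.15² = 1.97 mA.
V_DS = V_DD − I_D·R_D = 9.6 − 1.97×1.2 = 7.23 V.
Saturation requires V_DS ≥ V_GS − V_t = 2.15 V; 7.23 ≥ 2.15 ✓.

I_D ≈ 2 mA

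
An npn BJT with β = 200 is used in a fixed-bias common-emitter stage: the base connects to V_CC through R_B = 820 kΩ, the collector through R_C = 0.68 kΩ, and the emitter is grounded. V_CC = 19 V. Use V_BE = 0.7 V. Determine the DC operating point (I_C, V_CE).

I_C ≈ 4.5 mA, V_CE ≈ 16 V

Base loop: V_CC = I_B·R_B + V_BE, so I_B = (19 − 0.7)/820 kΩ = 0.0223 mA.
In the active region I_C = β·I_B = 200 × 0.0223 = 4.46 mA.
Collector loop: V_CE = V_CC − I_C·R_C = 19 − 4.46×0.68 = 16 V.
Since V_CE = 16 V > V_CE(sat) ≈ 0.2 V, the transistor is in the active region as assumed.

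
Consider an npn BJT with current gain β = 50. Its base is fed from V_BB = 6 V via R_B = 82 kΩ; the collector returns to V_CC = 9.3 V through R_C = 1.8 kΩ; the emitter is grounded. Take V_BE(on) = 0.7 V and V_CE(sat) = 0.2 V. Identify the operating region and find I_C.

active; I_C ≈ 3.2 mA

Assume active. Base-emitter loop: I_B = (V_BB − V_BE)/R_B = (6 − 0.7)/82 = 0.0646 mA.
I_C = β·I_B = 50×0.0646 = 3.23 mA.
V_CE = V_CC − I_C·R_C = 9.3 − 3.23×1.8 = 3.48 V > V_CE(sat), so the active-region assumption holds.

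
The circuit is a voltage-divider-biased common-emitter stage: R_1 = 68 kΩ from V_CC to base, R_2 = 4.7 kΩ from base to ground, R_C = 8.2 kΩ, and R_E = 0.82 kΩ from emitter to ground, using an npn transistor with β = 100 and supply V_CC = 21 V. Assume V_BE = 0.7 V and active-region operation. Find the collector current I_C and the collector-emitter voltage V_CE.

I_C ≈ 0.75 mA, V_CE ≈ 14 V

Thevenize the base divider: V_Th = V_CC·R_2/(R_1+R_2) = 21×4.7/72.7 = 1.36 V, R_Th = R_1‖R_2 = 4.4 kΩ.
Base-emitter loop: V_Th = I_B·R_Th + V_BE + (β+1)I_B·R_E, so I_B = (1.36 − 0.7) / (4.4 + 101×0.82) = 0.00754 mA.
I_C = β·I_B = 100×0.00754 = 0.754 mA, and I_E = (β+1)I_B = 0.762 mA.
V_CE = V_CC − I_C·R_C − I_E·R_E = 21 − 0.754×8.2 − 0.762×0.82 = 14.2 V.
V_CE = 14.2 V > 0.2 V confirms active-region operation.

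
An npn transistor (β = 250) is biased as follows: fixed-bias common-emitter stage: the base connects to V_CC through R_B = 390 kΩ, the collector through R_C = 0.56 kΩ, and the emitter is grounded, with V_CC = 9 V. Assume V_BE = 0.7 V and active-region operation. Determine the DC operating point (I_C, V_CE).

Base loop: V_CC = I_B·R_B + V_BE, so I_B = (9 − 0.7)/390 kΩ = 0.0213 mA.
In the active region I_C = β·I_B = 250 × 0.0213 = 5.32 mA.
Collector loop: V_CE = V_CC − I_C·R_C = 9 − 5.32×0.56 = 6.02 V.
Since V_CE = 6.02 V > V_CE(sat) ≈ 0.2 V, the transistor is in the active region as assumed.

I_C ≈ 5.3 mA, V_CE ≈ 6 V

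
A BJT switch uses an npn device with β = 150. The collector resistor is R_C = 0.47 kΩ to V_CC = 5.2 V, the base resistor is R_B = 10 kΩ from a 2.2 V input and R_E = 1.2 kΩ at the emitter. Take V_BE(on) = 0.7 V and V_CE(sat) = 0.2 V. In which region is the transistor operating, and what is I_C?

Assume active. Base-emitter loop: I_B = (V_BB − V_BE)/(R_B + (β+1)R_E) = (2.2 − 0.7)/(10 + 151×1.2) = 0.00785 mA.
I_C = β·I_B = 150×0.00785 = 1.18 mA.
V_CE = V_CC − I_C·R_C − I_E·R_E = 5.2 − 1.18×0.47 − 1.18×1.2 = 3.23 V > V_CE(sat), so the active-region assumption holds.

active; I_C ≈ 1.2 mA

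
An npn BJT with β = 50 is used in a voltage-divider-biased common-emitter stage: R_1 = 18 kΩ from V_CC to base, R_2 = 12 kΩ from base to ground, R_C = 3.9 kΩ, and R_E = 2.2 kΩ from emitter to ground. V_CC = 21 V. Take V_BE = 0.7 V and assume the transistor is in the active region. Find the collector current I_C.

I_C ≈ 3.2 mA

Thevenize the base divider: V_Th = V_CC·R_2/(R_1+R_2) = 21×12/30 = 8.4 V, R_Th = R_1‖R_2 = 7.2 kΩ.
Base-emitter loop: V_Th = I_B·R_Th + V_BE + (β+1)I_B·R_E, so I_B = (8.4 − 0.7) / (7.2 + 51×2.2) = 0.0645 mA.
I_C = β·I_B = 50×0.0645 = 3.22 mA, and I_E = (β+1)I_B = 3.29 mA.
V_CE = V_CC − I_C·R_C − I_E·R_E = 21 − 3.22×3.9 − 3.29×2.2 = 1.19 V.
V_CE = 1.19 V > 0.2 V confirms active-region operation.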